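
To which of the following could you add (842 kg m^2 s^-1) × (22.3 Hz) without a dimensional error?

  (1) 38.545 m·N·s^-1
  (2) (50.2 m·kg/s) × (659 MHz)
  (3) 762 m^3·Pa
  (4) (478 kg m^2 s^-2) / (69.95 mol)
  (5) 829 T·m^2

(3)

Reference: [kg·m²·s⁻¹] · [s⁻¹] = kg·m²·s⁻².
Each option:
  (1) N·m·s⁻¹ = kg·m·s⁻²·m·s⁻¹ = kg·m²·s⁻³
  (2) [kg·m·s⁻¹] · [s⁻¹] = kg·m·s⁻²
  (3) Pa·m³ = N·m⁻²·m³ = kg·m²·s⁻²  ← same
  (4) [kg·m²·s⁻²] / [mol] = kg·m²·s⁻²·mol⁻¹
  (5) T·m² = Wb·m⁻²·m² = kg·m²·s⁻²·A⁻¹
Only (3) matches kg·m²·s⁻².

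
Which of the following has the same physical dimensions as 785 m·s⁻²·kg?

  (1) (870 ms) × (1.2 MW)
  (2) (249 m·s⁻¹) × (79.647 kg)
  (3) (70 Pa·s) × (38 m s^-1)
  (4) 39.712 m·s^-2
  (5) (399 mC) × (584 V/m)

(5)

Reference: kg·m·s⁻².
Each option:
  (1) [s] · [kg·m²·s⁻³] = kg·m²·s⁻²
  (2) [m·s⁻¹] · [kg] = kg·m·s⁻¹
  (3) [kg·m⁻¹·s⁻¹] · [m·s⁻¹] = kg·s⁻²
  (4) m·s⁻²
  (5) [s·A] · [kg·m·s⁻³·A⁻¹] = kg·m·s⁻²  ← same
Only (5) matches kg·m·s⁻².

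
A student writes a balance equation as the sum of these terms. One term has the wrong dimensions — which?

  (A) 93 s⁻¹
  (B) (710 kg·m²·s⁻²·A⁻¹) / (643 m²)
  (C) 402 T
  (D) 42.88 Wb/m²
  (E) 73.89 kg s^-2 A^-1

Expand each in SI base units:
  (A) s⁻¹
  (B) [kg·m²·s⁻²·A⁻¹] / [m²] = kg·s⁻²·A⁻¹
  (C) T = Wb·m⁻² = kg·s⁻²·A⁻¹
  (D) Wb·m⁻² = V·s·m⁻² = kg·s⁻²·A⁻¹
  (E) kg·s⁻²·A⁻¹
All reduce to kg·s⁻²·A⁻¹ except (A), which is s⁻¹.

(A)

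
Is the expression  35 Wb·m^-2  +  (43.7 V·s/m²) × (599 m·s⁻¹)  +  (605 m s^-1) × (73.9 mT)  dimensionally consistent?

No

In SI base units:
  35 Wb·m^-2:  Wb·m⁻² = V·s·m⁻² = kg·s⁻²·A⁻¹
  (43.7 V·s/m²) × (599 m·s⁻¹):  [kg·s⁻²·A⁻¹] · [m·s⁻¹] = kg·m·s⁻³·A⁻¹
  (605 m s^-1) × (73.9 mT):  [m·s⁻¹] · [kg·s⁻²·A⁻¹] = kg·m·s⁻³·A⁻¹
The terms do not share a single dimension (kg·m·s⁻³·A⁻¹ vs kg·s⁻²·A⁻¹).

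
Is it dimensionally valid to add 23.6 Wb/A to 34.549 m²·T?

No

In SI base units:
  23.6 Wb/A:  Wb·A⁻¹ = V·s·A⁻¹ = kg·m²·s⁻²·A⁻²
  34.549 m²·T:  T·m² = Wb·m⁻²·m² = kg·m²·s⁻²·A⁻¹
kg·m²·s⁻²·A⁻² ≠ kg·m²·s⁻²·A⁻¹, so they cannot be added.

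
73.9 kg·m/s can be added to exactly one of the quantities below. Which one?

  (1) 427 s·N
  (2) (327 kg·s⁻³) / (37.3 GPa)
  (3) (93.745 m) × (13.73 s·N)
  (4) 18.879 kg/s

(1)

Reference: kg·m·s⁻¹.
Each option:
  (1) N·s = kg·m·s⁻²·s = kg·m·s⁻¹  ← same
  (2) [kg·s⁻³] / [kg·m⁻¹·s⁻²] = m·s⁻¹
  (3) [m] · [kg·m·s⁻¹] = kg·m²·s⁻¹
  (4) kg·s⁻¹
Only (1) matches kg·m·s⁻¹.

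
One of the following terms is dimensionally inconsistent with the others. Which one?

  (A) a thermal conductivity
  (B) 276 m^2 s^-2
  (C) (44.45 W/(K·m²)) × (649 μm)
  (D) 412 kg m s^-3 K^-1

(B)

In SI base units:
  (A) [thermal conductivity] = kg·m·s⁻³·K⁻¹
  (B) m²·s⁻²
  (C) [kg·s⁻³·K⁻¹] · [m] = kg·m·s⁻³·K⁻¹
  (D) kg·m·s⁻³·K⁻¹
All reduce to kg·m·s⁻³·K⁻¹ except (B), which is m²·s⁻².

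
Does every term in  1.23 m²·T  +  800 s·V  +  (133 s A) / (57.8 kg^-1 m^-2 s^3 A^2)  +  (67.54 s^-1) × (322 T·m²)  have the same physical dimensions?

In SI base units:
  1.23 m²·T:  T·m² = Wb·m⁻²·m² = kg·m²·s⁻²·A⁻¹
  800 s·V:  V·s = J·C⁻¹·s = kg·m²·s⁻²·A⁻¹
  (133 s A) / (57.8 kg^-1 m^-2 s^3 A^2):  [s·A] / [kg⁻¹·m⁻²·s³·A²] = kg·m²·s⁻²·A⁻¹
  (67.54 s^-1) × (322 T·m²):  [s⁻¹] · [kg·m²·s⁻²·A⁻¹] = kg·m²·s⁻³·A⁻¹
The terms do not share a single dimension (kg·m²·s⁻²·A⁻¹ vs kg·m²·s⁻³·A⁻¹).

No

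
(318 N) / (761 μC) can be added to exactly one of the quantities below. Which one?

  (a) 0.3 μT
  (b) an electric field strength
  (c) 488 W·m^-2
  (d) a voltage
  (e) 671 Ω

Reference: [kg·m·s⁻²] / [s·A] = kg·m·s⁻³·A⁻¹.
Each option:
  (a) T = Wb·m⁻² = kg·s⁻²·A⁻¹
  (b) [electric field strength] = kg·m·s⁻³·A⁻¹  ← same
  (c) W·m⁻² = J·s⁻¹·m⁻² = kg·s⁻³
  (d) [voltage] = kg·m²·s⁻³·A⁻¹
  (e) Ω = V·A⁻¹ = kg·m²·s⁻³·A⁻²
Only (b) matches kg·m·s⁻³·A⁻¹.

(b)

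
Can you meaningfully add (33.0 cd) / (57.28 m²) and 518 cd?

No

Dimensions:
  (33.0 cd) / (57.28 m²):  [cd] / [m²] = m⁻²·cd
  518 cd:  cd
m⁻²·cd ≠ cd, so they cannot be added.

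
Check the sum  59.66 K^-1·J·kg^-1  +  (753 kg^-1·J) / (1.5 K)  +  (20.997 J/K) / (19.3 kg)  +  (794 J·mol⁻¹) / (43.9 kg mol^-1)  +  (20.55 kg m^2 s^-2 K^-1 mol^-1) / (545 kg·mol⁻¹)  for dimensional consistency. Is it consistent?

Dimensions:
  59.66 K^-1·J·kg^-1:  J·kg⁻¹·K⁻¹ = N·m·kg⁻¹·K⁻¹ = m²·s⁻²·K⁻¹
  (753 kg^-1·J) / (1.5 K):  [m²·s⁻²] / [K] = m²·s⁻²·K⁻¹
  (20.997 J/K) / (19.3 kg):  [kg·m²·s⁻²·K⁻¹] / [kg] = m²·s⁻²·K⁻¹
  (794 J·mol⁻¹) / (43.9 kg mol^-1):  [kg·m²·s⁻²·mol⁻¹] / [kg·mol⁻¹] = m²·s⁻²
  (20.55 kg m^2 s^-2 K^-1 mol^-1) / (545 kg·mol⁻¹):  [kg·m²·s⁻²·K⁻¹·mol⁻¹] / [kg·mol⁻¹] = m²·s⁻²·K⁻¹
The terms do not share a single dimension (m²·s⁻² vs m²·s⁻²·K⁻¹).

No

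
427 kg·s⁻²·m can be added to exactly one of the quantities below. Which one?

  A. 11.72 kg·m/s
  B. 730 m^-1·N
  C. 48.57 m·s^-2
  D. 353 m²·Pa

Reference: kg·m·s⁻².
Each option:
  A. kg·m·s⁻¹
  B. N·m⁻¹ = kg·m·s⁻²·m⁻¹ = kg·s⁻²
  C. m·s⁻²
  D. Pa·m² = N·m⁻²·m² = kg·m·s⁻²  ← same
Only D. matches kg·m·s⁻².

D.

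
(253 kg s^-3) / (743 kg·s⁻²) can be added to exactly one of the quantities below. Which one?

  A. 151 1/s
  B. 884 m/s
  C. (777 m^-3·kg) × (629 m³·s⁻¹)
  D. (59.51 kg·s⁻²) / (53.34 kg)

A.

Reference: [kg·s⁻³] / [kg·s⁻²] = s⁻¹.
Each option:
  A. s⁻¹  ← same
  B. m·s⁻¹
  C. [kg·m⁻³] · [m³·s⁻¹] = kg·s⁻¹
  D. [kg·s⁻²] / [kg] = s⁻²
Only A. matches s⁻¹.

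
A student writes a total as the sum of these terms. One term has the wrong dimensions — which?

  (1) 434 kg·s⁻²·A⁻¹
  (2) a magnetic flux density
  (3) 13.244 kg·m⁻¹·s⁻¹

Dimensions:
  (1) kg·s⁻²·A⁻¹
  (2) [magnetic flux density] = kg·s⁻²·A⁻¹
  (3) kg·m⁻¹·s⁻¹
All reduce to kg·s⁻²·A⁻¹ except (3), which is kg·m⁻¹·s⁻¹.

(3)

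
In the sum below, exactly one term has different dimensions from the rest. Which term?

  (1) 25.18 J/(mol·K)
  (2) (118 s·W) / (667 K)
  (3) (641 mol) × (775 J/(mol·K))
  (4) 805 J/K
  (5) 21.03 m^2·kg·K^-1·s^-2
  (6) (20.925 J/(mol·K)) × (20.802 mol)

(1)

Expand each in SI base units:
  (1) J·mol⁻¹·K⁻¹ = N·m·mol⁻¹·K⁻¹ = kg·m²·s⁻²·K⁻¹·mol⁻¹
  (2) [kg·m²·s⁻²] / [K] = kg·m²·s⁻²·K⁻¹
  (3) [mol] · [kg·m²·s⁻²·K⁻¹·mol⁻¹] = kg·m²·s⁻²·K⁻¹
  (4) J·K⁻¹ = N·m·K⁻¹ = kg·m²·s⁻²·K⁻¹
  (5) kg·m²·s⁻²·K⁻¹
  (6) [kg·m²·s⁻²·K⁻¹·mol⁻¹] · [mol] = kg·m²·s⁻²·K⁻¹
All reduce to kg·m²·s⁻²·K⁻¹ except (1), which is kg·m²·s⁻²·K⁻¹·mol⁻¹.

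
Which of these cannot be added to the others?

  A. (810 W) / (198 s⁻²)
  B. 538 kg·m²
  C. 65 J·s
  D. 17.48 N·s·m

Dimensions:
  A. [kg·m²·s⁻³] / [s⁻²] = kg·m²·s⁻¹
  B. kg·m²
  C. J·s = N·m·s = kg·m²·s⁻¹
  D. N·m·s = kg·m·s⁻²·m·s = kg·m²·s⁻¹
All reduce to kg·m²·s⁻¹ except B., which is kg·m².

B.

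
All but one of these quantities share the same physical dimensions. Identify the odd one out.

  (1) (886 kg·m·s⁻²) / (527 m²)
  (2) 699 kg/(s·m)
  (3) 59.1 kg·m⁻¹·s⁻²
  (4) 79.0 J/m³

(2)

In SI base units:
  (1) [kg·m·s⁻²] / [m²] = kg·m⁻¹·s⁻²
  (2) kg·m⁻¹·s⁻¹
  (3) kg·m⁻¹·s⁻²
  (4) J·m⁻³ = N·m·m⁻³ = kg·m⁻¹·s⁻²
All reduce to kg·m⁻¹·s⁻² except (2), which is kg·m⁻¹·s⁻¹.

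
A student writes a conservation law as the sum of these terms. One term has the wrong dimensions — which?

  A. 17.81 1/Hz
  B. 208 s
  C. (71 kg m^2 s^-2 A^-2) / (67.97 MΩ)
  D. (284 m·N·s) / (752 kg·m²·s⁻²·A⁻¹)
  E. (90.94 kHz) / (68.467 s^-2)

D.

Reduce each to base SI dimensions:
  A. Hz⁻¹ = (s⁻¹)⁻¹ = s
  B. s
  C. [kg·m²·s⁻²·A⁻²] / [kg·m²·s⁻³·A⁻²] = s
  D. [kg·m²·s⁻¹] / [kg·m²·s⁻²·A⁻¹] = s·A
  E. [s⁻¹] / [s⁻²] = s
All reduce to s except D., which is s·A.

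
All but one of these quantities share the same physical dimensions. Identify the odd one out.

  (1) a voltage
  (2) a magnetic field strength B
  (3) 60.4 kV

Dimensions:
  (1) [voltage] = kg·m²·s⁻³·A⁻¹
  (2) [magnetic field strength B] = kg·s⁻²·A⁻¹
  (3) V = J·C⁻¹ = kg·m²·s⁻³·A⁻¹
All reduce to kg·m²·s⁻³·A⁻¹ except (2), which is kg·s⁻²·A⁻¹.

(2)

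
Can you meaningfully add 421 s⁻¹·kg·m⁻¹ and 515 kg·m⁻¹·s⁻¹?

Yes

Work out the base dimensions of each:
  421 s⁻¹·kg·m⁻¹:  kg·m⁻¹·s⁻¹
  515 kg·m⁻¹·s⁻¹:  kg·m⁻¹·s⁻¹
Both are kg·m⁻¹·s⁻¹, so they have the same dimensions and can be added.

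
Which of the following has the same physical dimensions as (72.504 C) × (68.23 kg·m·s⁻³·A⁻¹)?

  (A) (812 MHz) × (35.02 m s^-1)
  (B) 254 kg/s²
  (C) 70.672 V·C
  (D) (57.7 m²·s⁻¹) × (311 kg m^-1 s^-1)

(D)

Reference: [s·A] · [kg·m·s⁻³·A⁻¹] = kg·m·s⁻².
Each option:
  (A) [s⁻¹] · [m·s⁻¹] = m·s⁻²
  (B) kg·s⁻²
  (C) C·V = s·A·J·C⁻¹ = kg·m²·s⁻²
  (D) [m²·s⁻¹] · [kg·m⁻¹·s⁻¹] = kg·m·s⁻²  ← same
Only (D) matches kg·m·s⁻².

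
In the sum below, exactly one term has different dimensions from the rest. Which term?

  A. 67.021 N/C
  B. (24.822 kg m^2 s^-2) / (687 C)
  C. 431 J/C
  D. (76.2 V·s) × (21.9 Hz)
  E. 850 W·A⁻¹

A.

In SI base units:
  A. N·C⁻¹ = kg·m·s⁻²·(s·A)⁻¹ = kg·m·s⁻³·A⁻¹
  B. [kg·m²·s⁻²] / [s·A] = kg·m²·s⁻³·A⁻¹
  C. J·C⁻¹ = N·m·(s·A)⁻¹ = kg·m²·s⁻³·A⁻¹
  D. [kg·m²·s⁻²·A⁻¹] · [s⁻¹] = kg·m²·s⁻³·A⁻¹
  E. W·A⁻¹ = J·s⁻¹·A⁻¹ = kg·m²·s⁻³·A⁻¹
All reduce to kg·m²·s⁻³·A⁻¹ except A., which is kg·m·s⁻³·A⁻¹.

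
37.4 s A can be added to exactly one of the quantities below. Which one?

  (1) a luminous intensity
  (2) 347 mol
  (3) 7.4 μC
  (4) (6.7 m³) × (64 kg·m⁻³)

Reference: s·A.
Each option:
  (1) [luminous intensity] = cd
  (2) mol
  (3) C = s·A  ← same
  (4) [m³] · [kg·m⁻³] = kg
Only (3) matches s·A.

(3)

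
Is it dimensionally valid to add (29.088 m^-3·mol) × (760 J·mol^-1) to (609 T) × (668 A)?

No

Expand each in SI base units:
  (29.088 m^-3·mol) × (760 J·mol^-1):  [m⁻³·mol] · [kg·m²·s⁻²·mol⁻¹] = kg·m⁻¹·s⁻²
  (609 T) × (668 A):  [kg·s⁻²·A⁻¹] · [A] = kg·s⁻²
kg·m⁻¹·s⁻² ≠ kg·s⁻², so they cannot be added.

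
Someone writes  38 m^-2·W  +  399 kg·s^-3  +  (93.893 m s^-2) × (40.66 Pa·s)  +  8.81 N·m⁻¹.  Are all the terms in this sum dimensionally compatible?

Reduce each to base SI dimensions:
  38 m^-2·W:  W·m⁻² = J·s⁻¹·m⁻² = kg·s⁻³
  399 kg·s^-3:  kg·s⁻³
  (93.893 m s^-2) × (40.66 Pa·s):  [m·s⁻²] · [kg·m⁻¹·s⁻¹] = kg·s⁻³
  8.81 N·m⁻¹:  N·m⁻¹ = kg·m·s⁻²·m⁻¹ = kg·s⁻²
The terms do not share a single dimension (kg·s⁻² vs kg·s⁻³).

No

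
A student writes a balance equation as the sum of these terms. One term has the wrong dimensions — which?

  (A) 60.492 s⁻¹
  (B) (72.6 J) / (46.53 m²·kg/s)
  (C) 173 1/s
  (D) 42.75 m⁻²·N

(D)

Dimensions:
  (A) s⁻¹
  (B) [kg·m²·s⁻²] / [kg·m²·s⁻¹] = s⁻¹
  (C) s⁻¹
  (D) N·m⁻² = kg·m·s⁻²·m⁻² = kg·m⁻¹·s⁻²
All reduce to s⁻¹ except (D), which is kg·m⁻¹·s⁻².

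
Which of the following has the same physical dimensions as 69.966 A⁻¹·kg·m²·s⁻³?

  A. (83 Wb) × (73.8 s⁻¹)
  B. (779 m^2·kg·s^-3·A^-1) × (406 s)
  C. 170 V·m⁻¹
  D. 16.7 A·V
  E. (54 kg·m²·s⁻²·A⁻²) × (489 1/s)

Reference: kg·m²·s⁻³·A⁻¹.
Each option:
  A. [kg·m²·s⁻²·A⁻¹] · [s⁻¹] = kg·m²·s⁻³·A⁻¹  ← same
  B. [kg·m²·s⁻³·A⁻¹] · [s] = kg·m²·s⁻²·A⁻¹
  C. V·m⁻¹ = J·C⁻¹·m⁻¹ = kg·m·s⁻³·A⁻¹
  D. V·A = J·C⁻¹·A = kg·m²·s⁻³
  E. [kg·m²·s⁻²·A⁻²] · [s⁻¹] = kg·m²·s⁻³·A⁻²
Only A. matches kg·m²·s⁻³·A⁻¹.

A.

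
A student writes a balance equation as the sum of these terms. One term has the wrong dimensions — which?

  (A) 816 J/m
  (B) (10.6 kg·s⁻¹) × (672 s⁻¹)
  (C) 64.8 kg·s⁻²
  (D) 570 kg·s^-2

Work out the base dimensions of each:
  (A) J·m⁻¹ = N·m·m⁻¹ = kg·m·s⁻²
  (B) [kg·s⁻¹] · [s⁻¹] = kg·s⁻²
  (C) kg·s⁻²
  (D) kg·s⁻²
All reduce to kg·s⁻² except (A), which is kg·m·s⁻².

(A)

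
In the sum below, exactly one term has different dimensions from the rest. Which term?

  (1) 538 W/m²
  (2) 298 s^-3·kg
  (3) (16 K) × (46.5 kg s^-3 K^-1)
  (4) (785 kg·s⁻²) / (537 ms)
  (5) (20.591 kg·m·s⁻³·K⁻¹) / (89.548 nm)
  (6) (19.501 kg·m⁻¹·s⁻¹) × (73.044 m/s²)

Expand each in SI base units:
  (1) W·m⁻² = J·s⁻¹·m⁻² = kg·s⁻³
  (2) kg·s⁻³
  (3) [K] · [kg·s⁻³·K⁻¹] = kg·s⁻³
  (4) [kg·s⁻²] / [s] = kg·s⁻³
  (5) [kg·m·s⁻³·K⁻¹] / [m] = kg·s⁻³·K⁻¹
  (6) [kg·m⁻¹·s⁻¹] · [m·s⁻²] = kg·s⁻³
All reduce to kg·s⁻³ except (5), which is kg·s⁻³·K⁻¹.

(5)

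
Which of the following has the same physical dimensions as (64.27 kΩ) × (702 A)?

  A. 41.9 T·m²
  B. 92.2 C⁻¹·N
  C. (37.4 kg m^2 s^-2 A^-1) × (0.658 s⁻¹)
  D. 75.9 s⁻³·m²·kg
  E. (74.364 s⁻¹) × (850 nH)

C.

Reference: [kg·m²·s⁻³·A⁻²] · [A] = kg·m²·s⁻³·A⁻¹.
Each option:
  A. T·m² = Wb·m⁻²·m² = kg·m²·s⁻²·A⁻¹
  B. N·C⁻¹ = kg·m·s⁻²·(s·A)⁻¹ = kg·m·s⁻³·A⁻¹
  C. [kg·m²·s⁻²·A⁻¹] · [s⁻¹] = kg·m²·s⁻³·A⁻¹  ← same
  D. kg·m²·s⁻³
  E. [s⁻¹] · [kg·m²·s⁻²·A⁻²] = kg·m²·s⁻³·A⁻²
Only C. matches kg·m²·s⁻³·A⁻¹.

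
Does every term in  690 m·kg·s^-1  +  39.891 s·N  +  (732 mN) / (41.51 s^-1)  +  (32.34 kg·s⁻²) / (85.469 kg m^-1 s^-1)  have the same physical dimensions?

In SI base units:
  690 m·kg·s^-1:  kg·m·s⁻¹
  39.891 s·N:  N·s = kg·m·s⁻²·s = kg·m·s⁻¹
  (732 mN) / (41.51 s^-1):  [kg·m·s⁻²] / [s⁻¹] = kg·m·s⁻¹
  (32.34 kg·s⁻²) / (85.469 kg m^-1 s^-1):  [kg·s⁻²] / [kg·m⁻¹·s⁻¹] = m·s⁻¹
The terms do not share a single dimension (kg·m·s⁻¹ vs m·s⁻¹).

No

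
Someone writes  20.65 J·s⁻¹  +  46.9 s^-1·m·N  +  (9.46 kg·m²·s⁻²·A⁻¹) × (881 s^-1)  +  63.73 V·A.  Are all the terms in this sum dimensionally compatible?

Dimensions:
  20.65 J·s⁻¹:  J·s⁻¹ = N·m·s⁻¹ = kg·m²·s⁻³
  46.9 s^-1·m·N:  N·m·s⁻¹ = kg·m·s⁻²·m·s⁻¹ = kg·m²·s⁻³
  (9.46 kg·m²·s⁻²·A⁻¹) × (881 s^-1):  [kg·m²·s⁻²·A⁻¹] · [s⁻¹] = kg·m²·s⁻³·A⁻¹
  63.73 V·A:  V·A = J·C⁻¹·A = kg·m²·s⁻³
The terms do not share a single dimension (kg·m²·s⁻³ vs kg·m²·s⁻³·A⁻¹).

No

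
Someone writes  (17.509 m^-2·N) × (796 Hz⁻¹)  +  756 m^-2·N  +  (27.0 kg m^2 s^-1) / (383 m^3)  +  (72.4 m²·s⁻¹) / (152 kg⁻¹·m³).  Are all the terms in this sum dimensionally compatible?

No

Reduce each to base SI dimensions:
  (17.509 m^-2·N) × (796 Hz⁻¹):  [kg·m⁻¹·s⁻²] · [s] = kg·m⁻¹·s⁻¹
  756 m^-2·N:  N·m⁻² = kg·m·s⁻²·m⁻² = kg·m⁻¹·s⁻²
  (27.0 kg m^2 s^-1) / (383 m^3):  [kg·m²·s⁻¹] / [m³] = kg·m⁻¹·s⁻¹
  (72.4 m²·s⁻¹) / (152 kg⁻¹·m³):  [m²·s⁻¹] / [kg⁻¹·m³] = kg·m⁻¹·s⁻¹
The terms do not share a single dimension (kg·m⁻¹·s⁻² vs kg·m⁻¹·s⁻¹).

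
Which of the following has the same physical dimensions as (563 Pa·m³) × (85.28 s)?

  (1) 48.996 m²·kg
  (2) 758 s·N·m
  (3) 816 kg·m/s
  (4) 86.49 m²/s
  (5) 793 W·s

(2)

Reference: [kg·m²·s⁻²] · [s] = kg·m²·s⁻¹.
Each option:
  (1) kg·m²
  (2) N·m·s = kg·m·s⁻²·m·s = kg·m²·s⁻¹  ← same
  (3) kg·m·s⁻¹
  (4) m²·s⁻¹
  (5) W·s = J·s⁻¹·s = kg·m²·s⁻²
Only (2) matches kg·m²·s⁻¹.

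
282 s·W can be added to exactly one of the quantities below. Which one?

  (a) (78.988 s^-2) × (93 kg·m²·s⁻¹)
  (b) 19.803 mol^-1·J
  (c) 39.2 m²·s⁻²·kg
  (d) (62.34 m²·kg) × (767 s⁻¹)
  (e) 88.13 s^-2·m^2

(c)

Reference: W·s = J·s⁻¹·s = kg·m²·s⁻².
Each option:
  (a) [s⁻²] · [kg·m²·s⁻¹] = kg·m²·s⁻³
  (b) J·mol⁻¹ = N·m·mol⁻¹ = kg·m²·s⁻²·mol⁻¹
  (c) kg·m²·s⁻²  ← same
  (d) [kg·m²] · [s⁻¹] = kg·m²·s⁻¹
  (e) m²·s⁻²
Only (c) matches kg·m²·s⁻².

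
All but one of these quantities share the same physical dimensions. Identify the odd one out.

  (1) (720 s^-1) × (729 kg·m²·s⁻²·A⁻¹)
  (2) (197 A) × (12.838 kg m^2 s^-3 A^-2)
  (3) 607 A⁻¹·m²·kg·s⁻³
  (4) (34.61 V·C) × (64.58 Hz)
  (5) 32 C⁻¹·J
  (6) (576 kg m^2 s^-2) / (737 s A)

(4)

Work out the base dimensions of each:
  (1) [s⁻¹] · [kg·m²·s⁻²·A⁻¹] = kg·m²·s⁻³·A⁻¹
  (2) [A] · [kg·m²·s⁻³·A⁻²] = kg·m²·s⁻³·A⁻¹
  (3) kg·m²·s⁻³·A⁻¹
  (4) [kg·m²·s⁻²] · [s⁻¹] = kg·m²·s⁻³
  (5) J·C⁻¹ = N·m·(s·A)⁻¹ = kg·m²·s⁻³·A⁻¹
  (6) [kg·m²·s⁻²] / [s·A] = kg·m²·s⁻³·A⁻¹
All reduce to kg·m²·s⁻³·A⁻¹ except (4), which is kg·m²·s⁻³.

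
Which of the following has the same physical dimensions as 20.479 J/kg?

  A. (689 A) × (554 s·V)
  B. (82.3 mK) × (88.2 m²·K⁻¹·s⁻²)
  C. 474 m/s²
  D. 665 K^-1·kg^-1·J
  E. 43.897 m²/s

B.

Reference: J·kg⁻¹ = N·m·kg⁻¹ = m²·s⁻².
Each option:
  A. [A] · [kg·m²·s⁻²·A⁻¹] = kg·m²·s⁻²
  B. [K] · [m²·s⁻²·K⁻¹] = m²·s⁻²  ← same
  C. m·s⁻²
  D. J·kg⁻¹·K⁻¹ = N·m·kg⁻¹·K⁻¹ = m²·s⁻²·K⁻¹
  E. m²·s⁻¹
Only B. matches m²·s⁻².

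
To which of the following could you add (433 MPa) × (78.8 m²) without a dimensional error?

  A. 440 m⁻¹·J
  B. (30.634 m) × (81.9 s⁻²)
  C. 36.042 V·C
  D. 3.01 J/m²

Reference: [kg·m⁻¹·s⁻²] · [m²] = kg·m·s⁻².
Each option:
  A. J·m⁻¹ = N·m·m⁻¹ = kg·m·s⁻²  ← same
  B. [m] · [s⁻²] = m·s⁻²
  C. C·V = s·A·J·C⁻¹ = kg·m²·s⁻²
  D. J·m⁻² = N·m·m⁻² = kg·s⁻²
Only A. matches kg·m·s⁻².

A.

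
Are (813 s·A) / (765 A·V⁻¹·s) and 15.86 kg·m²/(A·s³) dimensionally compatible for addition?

Yes

Reduce each to base SI dimensions:
  (813 s·A) / (765 A·V⁻¹·s):  [s·A] / [kg⁻¹·m⁻²·s⁴·A²] = kg·m²·s⁻³·A⁻¹
  15.86 kg·m²/(A·s³):  kg·m²·s⁻³·A⁻¹
Both are kg·m²·s⁻³·A⁻¹, so they have the same dimensions and can be added.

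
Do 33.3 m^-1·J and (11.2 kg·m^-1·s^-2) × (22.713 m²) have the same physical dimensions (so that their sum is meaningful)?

Yes

Expand each in SI base units:
  33.3 m^-1·J:  J·m⁻¹ = N·m·m⁻¹ = kg·m·s⁻²
  (11.2 kg·m^-1·s^-2) × (22.713 m²):  [kg·m⁻¹·s⁻²] · [m²] = kg·m·s⁻²
Both are kg·m·s⁻², so they have the same dimensions and can be added.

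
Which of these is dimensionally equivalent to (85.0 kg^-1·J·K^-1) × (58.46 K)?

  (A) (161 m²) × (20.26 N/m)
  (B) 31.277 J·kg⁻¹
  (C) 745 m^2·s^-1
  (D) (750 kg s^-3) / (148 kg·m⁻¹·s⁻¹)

Reference: [m²·s⁻²·K⁻¹] · [K] = m²·s⁻².
Each option:
  (A) [m²] · [kg·s⁻²] = kg·m²·s⁻²
  (B) J·kg⁻¹ = N·m·kg⁻¹ = m²·s⁻²  ← same
  (C) m²·s⁻¹
  (D) [kg·s⁻³] / [kg·m⁻¹·s⁻¹] = m·s⁻²
Only (B) matches m²·s⁻².

(B)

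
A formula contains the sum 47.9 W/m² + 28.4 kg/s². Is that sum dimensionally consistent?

Work out the base dimensions of each:
  47.9 W/m²:  W·m⁻² = J·s⁻¹·m⁻² = kg·s⁻³
  28.4 kg/s²:  kg·s⁻²
kg·s⁻³ ≠ kg·s⁻², so they cannot be added.

No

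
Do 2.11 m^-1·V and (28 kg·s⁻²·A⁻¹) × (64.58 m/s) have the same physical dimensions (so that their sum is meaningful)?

Dimensions:
  2.11 m^-1·V:  V·m⁻¹ = J·C⁻¹·m⁻¹ = kg·m·s⁻³·A⁻¹
  (28 kg·s⁻²·A⁻¹) × (64.58 m/s):  [kg·s⁻²·A⁻¹] · [m·s⁻¹] = kg·m·s⁻³·A⁻¹
Both are kg·m·s⁻³·A⁻¹, so they have the same dimensions and can be added.

Yes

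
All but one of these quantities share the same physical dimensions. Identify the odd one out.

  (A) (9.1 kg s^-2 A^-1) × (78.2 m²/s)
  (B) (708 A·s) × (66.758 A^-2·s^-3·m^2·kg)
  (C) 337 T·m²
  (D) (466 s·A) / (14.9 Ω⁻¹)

(A)

Expand each in SI base units:
  (A) [kg·s⁻²·A⁻¹] · [m²·s⁻¹] = kg·m²·s⁻³·A⁻¹
  (B) [s·A] · [kg·m²·s⁻³·A⁻²] = kg·m²·s⁻²·A⁻¹
  (C) T·m² = Wb·m⁻²·m² = kg·m²·s⁻²·A⁻¹
  (D) [s·A] / [kg⁻¹·m⁻²·s³·A²] = kg·m²·s⁻²·A⁻¹
All reduce to kg·m²·s⁻²·A⁻¹ except (A), which is kg·m²·s⁻³·A⁻¹.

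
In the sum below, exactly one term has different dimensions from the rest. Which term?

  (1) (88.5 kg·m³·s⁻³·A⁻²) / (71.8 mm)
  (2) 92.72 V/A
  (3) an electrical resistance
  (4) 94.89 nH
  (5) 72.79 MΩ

(4)

Expand each in SI base units:
  (1) [kg·m³·s⁻³·A⁻²] / [m] = kg·m²·s⁻³·A⁻²
  (2) V·A⁻¹ = J·C⁻¹·A⁻¹ = kg·m²·s⁻³·A⁻²
  (3) [electrical resistance] = kg·m²·s⁻³·A⁻²
  (4) H = V·s·A⁻¹ = kg·m²·s⁻²·A⁻²
  (5) Ω = V·A⁻¹ = kg·m²·s⁻³·A⁻²
All reduce to kg·m²·s⁻³·A⁻² except (4), which is kg·m²·s⁻²·A⁻².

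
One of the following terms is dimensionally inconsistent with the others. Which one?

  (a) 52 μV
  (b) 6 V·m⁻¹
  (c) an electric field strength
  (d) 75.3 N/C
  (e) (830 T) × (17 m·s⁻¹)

In SI base units:
  (a) V = J·C⁻¹ = kg·m²·s⁻³·A⁻¹
  (b) V·m⁻¹ = J·C⁻¹·m⁻¹ = kg·m·s⁻³·A⁻¹
  (c) [electric field strength] = kg·m·s⁻³·A⁻¹
  (d) N·C⁻¹ = kg·m·s⁻²·(s·A)⁻¹ = kg·m·s⁻³·A⁻¹
  (e) [kg·s⁻²·A⁻¹] · [m·s⁻¹] = kg·m·s⁻³·A⁻¹
All reduce to kg·m·s⁻³·A⁻¹ except (a), which is kg·m²·s⁻³·A⁻¹.

(a)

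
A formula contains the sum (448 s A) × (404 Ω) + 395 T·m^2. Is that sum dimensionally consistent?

Dimensions:
  (448 s A) × (404 Ω):  [s·A] · [kg·m²·s⁻³·A⁻²] = kg·m²·s⁻²·A⁻¹
  395 T·m^2:  T·m² = Wb·m⁻²·m² = kg·m²·s⁻²·A⁻¹
Both are kg·m²·s⁻²·A⁻¹, so they have the same dimensions and can be added.

Yes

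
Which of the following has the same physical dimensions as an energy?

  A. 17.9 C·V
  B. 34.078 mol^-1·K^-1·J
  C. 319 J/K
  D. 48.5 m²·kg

A.

Reference: [energy] = kg·m²·s⁻².
Each option:
  A. C·V = s·A·J·C⁻¹ = kg·m²·s⁻²  ← same
  B. J·mol⁻¹·K⁻¹ = N·m·mol⁻¹·K⁻¹ = kg·m²·s⁻²·K⁻¹·mol⁻¹
  C. J·K⁻¹ = N·m·K⁻¹ = kg·m²·s⁻²·K⁻¹
  D. kg·m²
Only A. matches kg·m²·s⁻².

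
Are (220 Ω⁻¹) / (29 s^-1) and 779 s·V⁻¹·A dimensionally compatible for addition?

Yes

In SI base units:
  (220 Ω⁻¹) / (29 s^-1):  [kg⁻¹·m⁻²·s³·A²] / [s⁻¹] = kg⁻¹·m⁻²·s⁴·A²
  779 s·V⁻¹·A:  A·s·V⁻¹ = A·s·(J·C⁻¹)⁻¹ = kg⁻¹·m⁻²·s⁴·A²
Both are kg⁻¹·m⁻²·s⁴·A², so they have the same dimensions and can be added.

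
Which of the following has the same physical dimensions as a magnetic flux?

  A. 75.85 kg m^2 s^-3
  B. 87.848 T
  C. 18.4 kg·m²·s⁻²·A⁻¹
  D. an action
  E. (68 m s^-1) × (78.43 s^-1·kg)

Reference: [magnetic flux] = kg·m²·s⁻²·A⁻¹.
Each option:
  A. kg·m²·s⁻³
  B. T = Wb·m⁻² = kg·s⁻²·A⁻¹
  C. kg·m²·s⁻²·A⁻¹  ← same
  D. [action] = kg·m²·s⁻¹
  E. [m·s⁻¹] · [kg·s⁻¹] = kg·m·s⁻²
Only C. matches kg·m²·s⁻²·A⁻¹.

C.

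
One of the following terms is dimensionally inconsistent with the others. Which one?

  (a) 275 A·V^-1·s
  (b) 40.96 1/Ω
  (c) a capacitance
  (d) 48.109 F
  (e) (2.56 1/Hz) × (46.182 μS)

Reduce each to base SI dimensions:
  (a) A·s·V⁻¹ = A·s·(J·C⁻¹)⁻¹ = kg⁻¹·m⁻²·s⁴·A²
  (b) Ω⁻¹ = (V·A⁻¹)⁻¹ = kg⁻¹·m⁻²·s³·A²
  (c) [capacitance] = kg⁻¹·m⁻²·s⁴·A²
  (d) F = C·V⁻¹ = kg⁻¹·m⁻²·s⁴·A²
  (e) [s] · [kg⁻¹·m⁻²·s³·A²] = kg⁻¹·m⁻²·s⁴·A²
All reduce to kg⁻¹·m⁻²·s⁴·A² except (b), which is kg⁻¹·m⁻²·s³·A².

(b)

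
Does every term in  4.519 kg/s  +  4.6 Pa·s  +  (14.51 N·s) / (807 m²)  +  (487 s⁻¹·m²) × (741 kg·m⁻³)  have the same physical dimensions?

No

Work out the base dimensions of each:
  4.519 kg/s:  kg·s⁻¹
  4.6 Pa·s:  Pa·s = N·m⁻²·s = kg·m⁻¹·s⁻¹
  (14.51 N·s) / (807 m²):  [kg·m·s⁻¹] / [m²] = kg·m⁻¹·s⁻¹
  (487 s⁻¹·m²) × (741 kg·m⁻³):  [m²·s⁻¹] · [kg·m⁻³] = kg·m⁻¹·s⁻¹
The terms do not share a single dimension (kg·m⁻¹·s⁻¹ vs kg·s⁻¹).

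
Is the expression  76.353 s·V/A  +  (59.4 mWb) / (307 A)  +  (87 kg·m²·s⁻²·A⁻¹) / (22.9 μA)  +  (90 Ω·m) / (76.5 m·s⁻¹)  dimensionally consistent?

Expand each in SI base units:
  76.353 s·V/A:  V·s·A⁻¹ = J·C⁻¹·s·A⁻¹ = kg·m²·s⁻²·A⁻²
  (59.4 mWb) / (307 A):  [kg·m²·s⁻²·A⁻¹] / [A] = kg·m²·s⁻²·A⁻²
  (87 kg·m²·s⁻²·A⁻¹) / (22.9 μA):  [kg·m²·s⁻²·A⁻¹] / [A] = kg·m²·s⁻²·A⁻²
  (90 Ω·m) / (76.5 m·s⁻¹):  [kg·m³·s⁻³·A⁻²] / [m·s⁻¹] = kg·m²·s⁻²·A⁻²
Every term reduces to kg·m²·s⁻²·A⁻².

Yes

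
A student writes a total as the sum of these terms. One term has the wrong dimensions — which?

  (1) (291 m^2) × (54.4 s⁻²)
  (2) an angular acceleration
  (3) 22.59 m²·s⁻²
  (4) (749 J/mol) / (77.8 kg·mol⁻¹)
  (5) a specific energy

Reduce each to base SI dimensions:
  (1) [m²] · [s⁻²] = m²·s⁻²
  (2) [angular acceleration] = s⁻²
  (3) m²·s⁻²
  (4) [kg·m²·s⁻²·mol⁻¹] / [kg·mol⁻¹] = m²·s⁻²
  (5) [specific energy] = m²·s⁻²
All reduce to m²·s⁻² except (2), which is s⁻².

(2)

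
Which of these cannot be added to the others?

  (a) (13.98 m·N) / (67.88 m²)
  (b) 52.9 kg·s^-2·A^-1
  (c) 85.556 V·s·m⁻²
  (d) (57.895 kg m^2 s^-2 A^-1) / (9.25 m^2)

(a)

Reduce each to base SI dimensions:
  (a) [kg·m²·s⁻²] / [m²] = kg·s⁻²
  (b) kg·s⁻²·A⁻¹
  (c) V·s·m⁻² = J·C⁻¹·s·m⁻² = kg·s⁻²·A⁻¹
  (d) [kg·m²·s⁻²·A⁻¹] / [m²] = kg·s⁻²·A⁻¹
All reduce to kg·s⁻²·A⁻¹ except (a), which is kg·s⁻².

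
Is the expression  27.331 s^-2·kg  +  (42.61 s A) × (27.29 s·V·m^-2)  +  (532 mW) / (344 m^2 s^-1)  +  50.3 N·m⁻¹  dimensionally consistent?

Work out the base dimensions of each:
  27.331 s^-2·kg:  kg·s⁻²
  (42.61 s A) × (27.29 s·V·m^-2):  [s·A] · [kg·s⁻²·A⁻¹] = kg·s⁻¹
  (532 mW) / (344 m^2 s^-1):  [kg·m²·s⁻³] / [m²·s⁻¹] = kg·s⁻²
  50.3 N·m⁻¹:  N·m⁻¹ = kg·m·s⁻²·m⁻¹ = kg·s⁻²
The terms do not share a single dimension (kg·s⁻² vs kg·s⁻¹).

No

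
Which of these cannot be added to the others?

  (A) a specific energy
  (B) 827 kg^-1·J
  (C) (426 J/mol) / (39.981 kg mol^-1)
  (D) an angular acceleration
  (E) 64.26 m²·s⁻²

Expand each in SI base units:
  (A) [specific energy] = m²·s⁻²
  (B) J·kg⁻¹ = N·m·kg⁻¹ = m²·s⁻²
  (C) [kg·m²·s⁻²·mol⁻¹] / [kg·mol⁻¹] = m²·s⁻²
  (D) [angular acceleration] = s⁻²
  (E) m²·s⁻²
All reduce to m²·s⁻² except (D), which is s⁻².

(D)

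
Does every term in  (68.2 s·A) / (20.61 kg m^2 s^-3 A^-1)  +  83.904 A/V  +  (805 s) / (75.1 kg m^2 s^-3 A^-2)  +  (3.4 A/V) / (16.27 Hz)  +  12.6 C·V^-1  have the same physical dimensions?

In SI base units:
  (68.2 s·A) / (20.61 kg m^2 s^-3 A^-1):  [s·A] / [kg·m²·s⁻³·A⁻¹] = kg⁻¹·m⁻²·s⁴·A²
  83.904 A/V:  A·V⁻¹ = A·(J·C⁻¹)⁻¹ = kg⁻¹·m⁻²·s³·A²
  (805 s) / (75.1 kg m^2 s^-3 A^-2):  [s] / [kg·m²·s⁻³·A⁻²] = kg⁻¹·m⁻²·s⁴·A²
  (3.4 A/V) / (16.27 Hz):  [kg⁻¹·m⁻²·s³·A²] / [s⁻¹] = kg⁻¹·m⁻²·s⁴·A²
  12.6 C·V^-1:  C·V⁻¹ = s·A·(J·C⁻¹)⁻¹ = kg⁻¹·m⁻²·s⁴·A²
The terms do not share a single dimension (kg⁻¹·m⁻²·s³·A² vs kg⁻¹·m⁻²·s⁴·A²).

No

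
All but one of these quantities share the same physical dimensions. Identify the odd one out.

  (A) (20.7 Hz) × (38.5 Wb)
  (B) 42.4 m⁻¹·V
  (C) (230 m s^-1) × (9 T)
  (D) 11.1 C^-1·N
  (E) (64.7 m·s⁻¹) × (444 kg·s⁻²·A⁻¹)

(A)

Dimensions:
  (A) [s⁻¹] · [kg·m²·s⁻²·A⁻¹] = kg·m²·s⁻³·A⁻¹
  (B) V·m⁻¹ = J·C⁻¹·m⁻¹ = kg·m·s⁻³·A⁻¹
  (C) [m·s⁻¹] · [kg·s⁻²·A⁻¹] = kg·m·s⁻³·A⁻¹
  (D) N·C⁻¹ = kg·m·s⁻²·(s·A)⁻¹ = kg·m·s⁻³·A⁻¹
  (E) [m·s⁻¹] · [kg·s⁻²·A⁻¹] = kg·m·s⁻³·A⁻¹
All reduce to kg·m·s⁻³·A⁻¹ except (A), which is kg·m²·s⁻³·A⁻¹.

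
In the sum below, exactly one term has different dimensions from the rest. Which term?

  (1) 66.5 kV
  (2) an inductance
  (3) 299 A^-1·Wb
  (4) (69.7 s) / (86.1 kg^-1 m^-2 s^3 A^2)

(1)

Reduce each to base SI dimensions:
  (1) V = J·C⁻¹ = kg·m²·s⁻³·A⁻¹
  (2) [inductance] = kg·m²·s⁻²·A⁻²
  (3) Wb·A⁻¹ = V·s·A⁻¹ = kg·m²·s⁻²·A⁻²
  (4) [s] / [kg⁻¹·m⁻²·s³·A²] = kg·m²·s⁻²·A⁻²
All reduce to kg·m²·s⁻²·A⁻² except (1), which is kg·m²·s⁻³·A⁻¹.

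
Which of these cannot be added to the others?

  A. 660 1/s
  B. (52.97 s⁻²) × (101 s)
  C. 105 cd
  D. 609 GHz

C.

In SI base units:
  A. s⁻¹
  B. [s⁻²] · [s] = s⁻¹
  C. cd
  D. Hz = s⁻¹
All reduce to s⁻¹ except C., which is cd.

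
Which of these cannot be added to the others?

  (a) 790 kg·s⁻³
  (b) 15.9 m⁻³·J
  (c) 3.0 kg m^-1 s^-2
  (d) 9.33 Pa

Expand each in SI base units:
  (a) kg·s⁻³
  (b) J·m⁻³ = N·m·m⁻³ = kg·m⁻¹·s⁻²
  (c) kg·m⁻¹·s⁻²
  (d) Pa = N·m⁻² = kg·m⁻¹·s⁻²
All reduce to kg·m⁻¹·s⁻² except (a), which is kg·s⁻³.

(a)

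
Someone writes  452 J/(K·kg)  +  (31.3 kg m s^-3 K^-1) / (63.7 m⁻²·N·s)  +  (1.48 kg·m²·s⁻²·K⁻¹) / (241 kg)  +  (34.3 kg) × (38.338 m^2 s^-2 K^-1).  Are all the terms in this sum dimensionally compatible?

No

In SI base units:
  452 J/(K·kg):  J·kg⁻¹·K⁻¹ = N·m·kg⁻¹·K⁻¹ = m²·s⁻²·K⁻¹
  (31.3 kg m s^-3 K^-1) / (63.7 m⁻²·N·s):  [kg·m·s⁻³·K⁻¹] / [kg·m⁻¹·s⁻¹] = m²·s⁻²·K⁻¹
  (1.48 kg·m²·s⁻²·K⁻¹) / (241 kg):  [kg·m²·s⁻²·K⁻¹] / [kg] = m²·s⁻²·K⁻¹
  (34.3 kg) × (38.338 m^2 s^-2 K^-1):  [kg] · [m²·s⁻²·K⁻¹] = kg·m²·s⁻²·K⁻¹
The terms do not share a single dimension (kg·m²·s⁻²·K⁻¹ vs m²·s⁻²·K⁻¹).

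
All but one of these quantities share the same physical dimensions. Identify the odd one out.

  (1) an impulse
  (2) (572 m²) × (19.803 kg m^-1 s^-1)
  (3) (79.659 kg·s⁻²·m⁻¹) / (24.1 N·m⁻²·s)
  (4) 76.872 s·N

(3)

Work out the base dimensions of each:
  (1) [impulse] = kg·m·s⁻¹
  (2) [m²] · [kg·m⁻¹·s⁻¹] = kg·m·s⁻¹
  (3) [kg·m⁻¹·s⁻²] / [kg·m⁻¹·s⁻¹] = s⁻¹
  (4) N·s = kg·m·s⁻²·s = kg·m·s⁻¹
All reduce to kg·m·s⁻¹ except (3), which is s⁻¹.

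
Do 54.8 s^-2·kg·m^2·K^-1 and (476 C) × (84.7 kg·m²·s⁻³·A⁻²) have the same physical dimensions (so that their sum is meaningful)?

No

Reduce each to base SI dimensions:
  54.8 s^-2·kg·m^2·K^-1:  kg·m²·s⁻²·K⁻¹
  (476 C) × (84.7 kg·m²·s⁻³·A⁻²):  [s·A] · [kg·m²·s⁻³·A⁻²] = kg·m²·s⁻²·A⁻¹
kg·m²·s⁻²·K⁻¹ ≠ kg·m²·s⁻²·A⁻¹, so they cannot be added.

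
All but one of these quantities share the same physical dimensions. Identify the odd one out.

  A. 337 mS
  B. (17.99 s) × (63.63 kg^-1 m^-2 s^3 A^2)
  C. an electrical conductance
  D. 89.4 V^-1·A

B.

Expand each in SI base units:
  A. S = Ω⁻¹ = kg⁻¹·m⁻²·s³·A²
  B. [s] · [kg⁻¹·m⁻²·s³·A²] = kg⁻¹·m⁻²·s⁴·A²
  C. [electrical conductance] = kg⁻¹·m⁻²·s³·A²
  D. A·V⁻¹ = A·(J·C⁻¹)⁻¹ = kg⁻¹·m⁻²·s³·A²
All reduce to kg⁻¹·m⁻²·s³·A² except B., which is kg⁻¹·m⁻²·s⁴·A².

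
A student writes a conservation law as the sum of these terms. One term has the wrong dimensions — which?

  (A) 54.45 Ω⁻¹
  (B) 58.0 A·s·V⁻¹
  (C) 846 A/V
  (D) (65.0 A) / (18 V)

(B)

Work out the base dimensions of each:
  (A) Ω⁻¹ = (V·A⁻¹)⁻¹ = kg⁻¹·m⁻²·s³·A²
  (B) A·s·V⁻¹ = A·s·(J·C⁻¹)⁻¹ = kg⁻¹·m⁻²·s⁴·A²
  (C) A·V⁻¹ = A·(J·C⁻¹)⁻¹ = kg⁻¹·m⁻²·s³·A²
  (D) [A] / [kg·m²·s⁻³·A⁻¹] = kg⁻¹·m⁻²·s³·A²
All reduce to kg⁻¹·m⁻²·s³·A² except (B), which is kg⁻¹·m⁻²·s⁴·A².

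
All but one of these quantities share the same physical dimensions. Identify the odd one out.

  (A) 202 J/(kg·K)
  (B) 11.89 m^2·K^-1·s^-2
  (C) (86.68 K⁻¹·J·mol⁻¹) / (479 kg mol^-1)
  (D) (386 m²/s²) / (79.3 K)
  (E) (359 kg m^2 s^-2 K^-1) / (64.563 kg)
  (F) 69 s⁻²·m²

(F)

Reduce each to base SI dimensions:
  (A) J·kg⁻¹·K⁻¹ = N·m·kg⁻¹·K⁻¹ = m²·s⁻²·K⁻¹
  (B) m²·s⁻²·K⁻¹
  (C) [kg·m²·s⁻²·K⁻¹·mol⁻¹] / [kg·mol⁻¹] = m²·s⁻²·K⁻¹
  (D) [m²·s⁻²] / [K] = m²·s⁻²·K⁻¹
  (E) [kg·m²·s⁻²·K⁻¹] / [kg] = m²·s⁻²·K⁻¹
  (F) m²·s⁻²
All reduce to m²·s⁻²·K⁻¹ except (F), which is m²·s⁻².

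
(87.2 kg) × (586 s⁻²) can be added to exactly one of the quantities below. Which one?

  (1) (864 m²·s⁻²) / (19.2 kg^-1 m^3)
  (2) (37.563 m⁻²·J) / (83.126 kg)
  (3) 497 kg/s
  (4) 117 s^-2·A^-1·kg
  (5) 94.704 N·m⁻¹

(5)

Reference: [kg] · [s⁻²] = kg·s⁻².
Each option:
  (1) [m²·s⁻²] / [kg⁻¹·m³] = kg·m⁻¹·s⁻²
  (2) [kg·s⁻²] / [kg] = s⁻²
  (3) kg·s⁻¹
  (4) kg·s⁻²·A⁻¹
  (5) N·m⁻¹ = kg·m·s⁻²·m⁻¹ = kg·s⁻²  ← same
Only (5) matches kg·s⁻².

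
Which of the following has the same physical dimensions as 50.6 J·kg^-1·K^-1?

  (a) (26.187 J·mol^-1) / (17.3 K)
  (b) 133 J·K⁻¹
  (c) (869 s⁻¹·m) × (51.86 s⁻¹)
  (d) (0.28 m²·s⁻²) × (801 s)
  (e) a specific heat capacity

Reference: J·kg⁻¹·K⁻¹ = N·m·kg⁻¹·K⁻¹ = m²·s⁻²·K⁻¹.
Each option:
  (a) [kg·m²·s⁻²·mol⁻¹] / [K] = kg·m²·s⁻²·K⁻¹·mol⁻¹
  (b) J·K⁻¹ = N·m·K⁻¹ = kg·m²·s⁻²·K⁻¹
  (c) [m·s⁻¹] · [s⁻¹] = m·s⁻²
  (d) [m²·s⁻²] · [s] = m²·s⁻¹
  (e) [specific heat capacity] = m²·s⁻²·K⁻¹  ← same
Only (e) matches m²·s⁻²·K⁻¹.

(e)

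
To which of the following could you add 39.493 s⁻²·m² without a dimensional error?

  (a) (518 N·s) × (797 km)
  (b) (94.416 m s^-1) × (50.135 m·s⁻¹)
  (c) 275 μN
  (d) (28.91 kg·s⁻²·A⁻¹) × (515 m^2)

Reference: m²·s⁻².
Each option:
  (a) [kg·m·s⁻¹] · [m] = kg·m²·s⁻¹
  (b) [m·s⁻¹] · [m·s⁻¹] = m²·s⁻²  ← same
  (c) N = kg·m·s⁻²
  (d) [kg·s⁻²·A⁻¹] · [m²] = kg·m²·s⁻²·A⁻¹
Only (b) matches m²·s⁻².

(b)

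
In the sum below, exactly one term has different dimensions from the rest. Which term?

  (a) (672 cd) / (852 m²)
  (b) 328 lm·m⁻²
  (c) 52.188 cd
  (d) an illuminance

(c)

In SI base units:
  (a) [cd] / [m²] = m⁻²·cd
  (b) lm·m⁻² = cd·m⁻² = m⁻²·cd
  (c) cd
  (d) [illuminance] = m⁻²·cd
All reduce to m⁻²·cd except (c), which is cd.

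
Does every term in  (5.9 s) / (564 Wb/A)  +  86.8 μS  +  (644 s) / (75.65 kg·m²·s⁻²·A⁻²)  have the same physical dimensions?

Reduce each to base SI dimensions:
  (5.9 s) / (564 Wb/A):  [s] / [kg·m²·s⁻²·A⁻²] = kg⁻¹·m⁻²·s³·A²
  86.8 μS:  S = Ω⁻¹ = kg⁻¹·m⁻²·s³·A²
  (644 s) / (75.65 kg·m²·s⁻²·A⁻²):  [s] / [kg·m²·s⁻²·A⁻²] = kg⁻¹·m⁻²·s³·A²
Every term reduces to kg⁻¹·m⁻²·s³·A².

Yes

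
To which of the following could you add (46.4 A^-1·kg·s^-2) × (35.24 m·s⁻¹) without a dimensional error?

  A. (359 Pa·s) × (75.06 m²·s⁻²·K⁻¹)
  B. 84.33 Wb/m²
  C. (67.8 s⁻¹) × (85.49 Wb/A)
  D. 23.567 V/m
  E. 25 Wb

Reference: [kg·s⁻²·A⁻¹] · [m·s⁻¹] = kg·m·s⁻³·A⁻¹.
Each option:
  A. [kg·m⁻¹·s⁻¹] · [m²·s⁻²·K⁻¹] = kg·m·s⁻³·K⁻¹
  B. Wb·m⁻² = V·s·m⁻² = kg·s⁻²·A⁻¹
  C. [s⁻¹] · [kg·m²·s⁻²·A⁻²] = kg·m²·s⁻³·A⁻²
  D. V·m⁻¹ = J·C⁻¹·m⁻¹ = kg·m·s⁻³·A⁻¹  ← same
  E. Wb = V·s = kg·m²·s⁻²·A⁻¹
Only D. matches kg·m·s⁻³·A⁻¹.

D.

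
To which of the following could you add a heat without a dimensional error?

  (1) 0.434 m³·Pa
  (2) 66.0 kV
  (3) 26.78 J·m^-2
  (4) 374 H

Reference: [heat] = kg·m²·s⁻².
Each option:
  (1) Pa·m³ = N·m⁻²·m³ = kg·m²·s⁻²  ← same
  (2) V = J·C⁻¹ = kg·m²·s⁻³·A⁻¹
  (3) J·m⁻² = N·m·m⁻² = kg·s⁻²
  (4) H = V·s·A⁻¹ = kg·m²·s⁻²·A⁻²
Only (1) matches kg·m²·s⁻².

(1)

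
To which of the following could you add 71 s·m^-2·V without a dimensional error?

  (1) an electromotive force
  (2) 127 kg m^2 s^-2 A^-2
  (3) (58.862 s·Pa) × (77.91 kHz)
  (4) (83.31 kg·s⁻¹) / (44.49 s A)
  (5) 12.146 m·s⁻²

(4)

Reference: V·s·m⁻² = J·C⁻¹·s·m⁻² = kg·s⁻²·A⁻¹.
Each option:
  (1) [electromotive force] = kg·m²·s⁻³·A⁻¹
  (2) kg·m²·s⁻²·A⁻²
  (3) [kg·m⁻¹·s⁻¹] · [s⁻¹] = kg·m⁻¹·s⁻²
  (4) [kg·s⁻¹] / [s·A] = kg·s⁻²·A⁻¹  ← same
  (5) m·s⁻²
Only (4) matches kg·s⁻²·A⁻¹.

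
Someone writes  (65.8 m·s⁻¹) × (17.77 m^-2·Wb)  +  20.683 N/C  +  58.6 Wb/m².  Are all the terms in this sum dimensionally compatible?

Expand each in SI base units:
  (65.8 m·s⁻¹) × (17.77 m^-2·Wb):  [m·s⁻¹] · [kg·s⁻²·A⁻¹] = kg·m·s⁻³·A⁻¹
  20.683 N/C:  N·C⁻¹ = kg·m·s⁻²·(s·A)⁻¹ = kg·m·s⁻³·A⁻¹
  58.6 Wb/m²:  Wb·m⁻² = V·s·m⁻² = kg·s⁻²·A⁻¹
The terms do not share a single dimension (kg·m·s⁻³·A⁻¹ vs kg·s⁻²·A⁻¹).

No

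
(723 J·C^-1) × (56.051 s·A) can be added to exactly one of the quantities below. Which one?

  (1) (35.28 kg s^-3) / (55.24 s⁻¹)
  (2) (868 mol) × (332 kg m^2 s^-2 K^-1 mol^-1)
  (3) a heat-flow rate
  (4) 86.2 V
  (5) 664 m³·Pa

(5)

Reference: [kg·m²·s⁻³·A⁻¹] · [s·A] = kg·m²·s⁻².
Each option:
  (1) [kg·s⁻³] / [s⁻¹] = kg·s⁻²
  (2) [mol] · [kg·m²·s⁻²·K⁻¹·mol⁻¹] = kg·m²·s⁻²·K⁻¹
  (3) [heat-flow rate] = kg·m²·s⁻³
  (4) V = J·C⁻¹ = kg·m²·s⁻³·A⁻¹
  (5) Pa·m³ = N·m⁻²·m³ = kg·m²·s⁻²  ← same
Only (5) matches kg·m²·s⁻².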